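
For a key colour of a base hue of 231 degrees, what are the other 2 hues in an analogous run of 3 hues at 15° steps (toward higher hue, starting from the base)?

Analogous hues sit every 15° along the wheel.
231 + 15 = 246°
231 + 30 = 261°

246° and 261°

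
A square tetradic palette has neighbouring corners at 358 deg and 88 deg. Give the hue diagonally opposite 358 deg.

A square tetradic scheme places four hues 90° apart; opposite corners are 180° apart.
358 + 180 = 538 → 538 − 360 = 178°

178°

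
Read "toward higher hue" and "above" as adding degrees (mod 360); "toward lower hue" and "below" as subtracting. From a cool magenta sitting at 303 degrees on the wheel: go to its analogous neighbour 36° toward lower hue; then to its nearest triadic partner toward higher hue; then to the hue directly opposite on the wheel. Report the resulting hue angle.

207°

−36° (analog 36° ↓): 303 − 36 = 267°
+120° (triadic ↑): 267 + 120 = 387 → 387 − 360 = 27°
+180° (complement): 27 + 180 = 207°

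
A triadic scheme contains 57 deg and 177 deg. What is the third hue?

A triad spaces three hues 120° apart.
The full set is {57°, 177°, 297°}.

297°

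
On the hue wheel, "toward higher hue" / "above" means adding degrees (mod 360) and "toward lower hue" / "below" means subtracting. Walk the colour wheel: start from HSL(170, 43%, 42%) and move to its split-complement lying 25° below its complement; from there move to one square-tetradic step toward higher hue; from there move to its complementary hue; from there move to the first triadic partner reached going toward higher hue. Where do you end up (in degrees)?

355°

+155° (split-comp 25° ↓): 170 + 155 = 325°
+90° (square ↑): 325 + 90 = 415 → 415 − 360 = 55°
+180° (complement): 55 + 180 = 235°
+120° (triadic ↑): 235 + 120 = 355°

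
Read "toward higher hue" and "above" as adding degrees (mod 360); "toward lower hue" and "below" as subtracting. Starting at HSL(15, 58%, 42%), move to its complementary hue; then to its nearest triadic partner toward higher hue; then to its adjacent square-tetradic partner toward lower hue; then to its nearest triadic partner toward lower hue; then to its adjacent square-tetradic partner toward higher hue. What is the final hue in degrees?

195°

complement +180°: 15 + 180 = 195°
triadic ↑ +120°: 195 + 120 = 315°
square ↓ −90°: 315 − 90 = 225°
triadic ↓ −120°: 225 − 120 = 105°
square ↑ +90°: 105 + 90 = 195°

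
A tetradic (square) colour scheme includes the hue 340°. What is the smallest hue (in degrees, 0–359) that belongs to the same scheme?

A square tetradic scheme places four hues every 90°.
The full set through 340° is {70°, 160°, 250°, 340°}.

70°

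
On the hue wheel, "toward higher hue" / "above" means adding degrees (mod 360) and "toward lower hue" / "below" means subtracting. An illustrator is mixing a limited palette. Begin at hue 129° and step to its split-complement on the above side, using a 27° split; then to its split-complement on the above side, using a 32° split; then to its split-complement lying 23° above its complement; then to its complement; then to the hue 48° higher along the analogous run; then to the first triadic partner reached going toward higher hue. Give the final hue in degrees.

split-comp 27° ↑ +207°: 129 + 207 = 336°
split-comp 32° ↑ +212°: 336 + 212 = 548 → 548 − 360 = 188°
split-comp 23° ↑ +203°: 188 + 203 = 391 → 391 − 360 = 31°
complement +180°: 31 + 180 = 211°
analog 48° ↑ +48°: 211 + 48 = 259°
triadic ↑ +120°: 259 + 120 = 379 → 379 − 360 = 19°

19°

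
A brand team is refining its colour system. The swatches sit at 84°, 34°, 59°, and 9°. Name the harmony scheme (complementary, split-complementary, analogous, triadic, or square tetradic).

analogous

Sort the hues: 9°, 34°, 59°, 84°.
Successive gaps around the wheel: 25°, 25°, 25°, 285°.
A run of hues at equal small steps (25°) with one large closing gap is an analogous group.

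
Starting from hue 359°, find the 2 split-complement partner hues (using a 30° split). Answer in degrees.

Split-complementary hues sit 30° either side of the complement.
Complement of 359°: 359 + 180 = 539 → 539 − 360 = 179°
179 − 30 = 149°
179 + 30 = 209°

149° and 209°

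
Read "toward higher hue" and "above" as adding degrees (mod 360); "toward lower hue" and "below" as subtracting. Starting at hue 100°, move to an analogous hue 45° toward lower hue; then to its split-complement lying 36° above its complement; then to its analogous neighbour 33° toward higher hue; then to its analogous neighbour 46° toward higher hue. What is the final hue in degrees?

−45° (analog 45° ↓): 100 − 45 = 55°
+216° (split-comp 36° ↑): 55 + 216 = 271°
+33° (analog 33° ↑): 271 + 33 = 304°
+46° (analog 46° ↑): 304 + 46 = 350°

350°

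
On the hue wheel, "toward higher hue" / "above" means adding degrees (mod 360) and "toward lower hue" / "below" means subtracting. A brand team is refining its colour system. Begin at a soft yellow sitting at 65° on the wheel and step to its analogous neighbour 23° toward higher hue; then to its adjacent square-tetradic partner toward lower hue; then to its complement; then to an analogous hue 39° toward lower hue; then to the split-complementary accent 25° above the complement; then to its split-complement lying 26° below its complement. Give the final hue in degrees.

138°

65 + 23 = 88°   (analog 23° ↑)
88 − 90 = -2 → -2 + 360 = 358°   (square ↓)
358 + 180 = 538 → 538 − 360 = 178°   (complement)
178 − 39 = 139°   (analog 39° ↓)
139 + 205 = 344°   (split-comp 25° ↑)
344 + 154 = 498 → 498 − 360 = 138°   (split-comp 26° ↓)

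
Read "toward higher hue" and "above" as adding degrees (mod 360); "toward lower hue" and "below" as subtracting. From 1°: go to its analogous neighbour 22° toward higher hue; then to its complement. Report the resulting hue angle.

203°

+22° (analog 22° ↑): 1 + 22 = 23°
+180° (complement): 23 + 180 = 203°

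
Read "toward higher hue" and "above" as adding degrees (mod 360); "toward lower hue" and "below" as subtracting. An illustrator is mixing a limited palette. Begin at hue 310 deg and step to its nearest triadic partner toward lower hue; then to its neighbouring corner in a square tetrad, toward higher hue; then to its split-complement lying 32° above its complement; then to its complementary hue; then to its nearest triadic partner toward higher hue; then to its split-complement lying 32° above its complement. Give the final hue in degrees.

284°

−120° (triadic ↓): 310 − 120 = 190°
+90° (square ↑): 190 + 90 = 280°
+212° (split-comp 32° ↑): 280 + 212 = 492 → 492 − 360 = 132°
+180° (complement): 132 + 180 = 312°
+120° (triadic ↑): 312 + 120 = 432 → 432 − 360 = 72°
+212° (split-comp 32° ↑): 72 + 212 = 284°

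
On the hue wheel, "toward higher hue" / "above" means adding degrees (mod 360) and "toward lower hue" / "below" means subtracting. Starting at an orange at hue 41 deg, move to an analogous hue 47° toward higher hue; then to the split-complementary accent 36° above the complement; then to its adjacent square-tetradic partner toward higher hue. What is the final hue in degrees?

34°

+47° (analog 47° ↑): 41 + 47 = 88°
+216° (split-comp 36° ↑): 88 + 216 = 304°
+90° (square ↑): 304 + 90 = 394 → 394 − 360 = 34°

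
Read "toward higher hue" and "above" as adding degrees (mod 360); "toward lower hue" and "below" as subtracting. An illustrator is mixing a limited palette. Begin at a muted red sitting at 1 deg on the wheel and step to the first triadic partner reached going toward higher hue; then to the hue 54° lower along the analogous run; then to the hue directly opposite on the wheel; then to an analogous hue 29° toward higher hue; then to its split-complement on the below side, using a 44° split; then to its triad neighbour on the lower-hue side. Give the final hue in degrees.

292°

triadic ↑ +120°: 1 + 120 = 121°
analog 54° ↓ −54°: 121 − 54 = 67°
complement +180°: 67 + 180 = 247°
analog 29° ↑ +29°: 247 + 29 = 276°
split-comp 44° ↓ +136°: 276 + 136 = 412 → 412 − 360 = 52°
triadic ↓ −120°: 52 − 120 = -68 → -68 + 360 = 292°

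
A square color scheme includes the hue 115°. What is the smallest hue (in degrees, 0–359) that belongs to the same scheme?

25°

A square tetradic scheme places four hues every 90°.
The full set through 115° is {25°, 115°, 205°, 295°}.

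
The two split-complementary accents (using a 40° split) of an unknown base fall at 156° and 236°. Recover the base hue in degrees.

The accents sit 40° either side of the complement, so the complement is their short-arc midpoint on the wheel.
Short-arc midpoint of 156° and 236°: 196°.
Base is 180° from the complement: 196 − 180 = 16°

16°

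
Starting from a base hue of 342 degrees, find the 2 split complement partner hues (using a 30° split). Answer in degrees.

132° and 192°

Split-complementary hues sit 30° either side of the complement.
Complement of 342 degrees: 342 + 180 = 522 → 522 − 360 = 162°
162 − 30 = 132°
162 + 30 = 192°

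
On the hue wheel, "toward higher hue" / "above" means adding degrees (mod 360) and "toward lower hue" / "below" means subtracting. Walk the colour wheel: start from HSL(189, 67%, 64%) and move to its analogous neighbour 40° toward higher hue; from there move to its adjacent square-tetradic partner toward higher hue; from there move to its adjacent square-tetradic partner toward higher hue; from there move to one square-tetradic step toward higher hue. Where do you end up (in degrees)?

analog 40° ↑ +40°: 189 + 40 = 229°
square ↑ +90°: 229 + 90 = 319°
square ↑ +90°: 319 + 90 = 409 → 409 − 360 = 49°
square ↑ +90°: 49 + 90 = 139°

139°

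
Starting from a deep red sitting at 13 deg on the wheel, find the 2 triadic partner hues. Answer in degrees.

133° and 253°

A triad places three hues 120° apart.
13 + 120 = 133°
13 + 240 = 253°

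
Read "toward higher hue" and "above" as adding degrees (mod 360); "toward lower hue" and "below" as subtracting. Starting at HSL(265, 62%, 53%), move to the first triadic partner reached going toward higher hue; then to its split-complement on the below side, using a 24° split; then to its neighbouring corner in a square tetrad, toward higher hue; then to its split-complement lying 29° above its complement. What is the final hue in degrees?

+120° (triadic ↑): 265 + 120 = 385 → 385 − 360 = 25°
+156° (split-comp 24° ↓): 25 + 156 = 181°
+90° (square ↑): 181 + 90 = 271°
+209° (split-comp 29° ↑): 271 + 209 = 480 → 480 − 360 = 120°

120°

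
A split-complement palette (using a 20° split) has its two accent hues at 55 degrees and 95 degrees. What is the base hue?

255°

The accents sit 20° either side of the complement, so the complement is their short-arc midpoint on the wheel.
Short-arc midpoint of 55° and 95°: 75°.
Base is 180° from the complement: 75 − 180 = -105 → -105 + 360 = 255°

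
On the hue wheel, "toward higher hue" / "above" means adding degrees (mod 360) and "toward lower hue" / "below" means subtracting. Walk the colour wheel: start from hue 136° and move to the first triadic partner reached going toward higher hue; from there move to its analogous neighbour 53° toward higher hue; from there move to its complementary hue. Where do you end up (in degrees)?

129°

+120° (triadic ↑): 136 + 120 = 256°
+53° (analog 53° ↑): 256 + 53 = 309°
+180° (complement): 309 + 180 = 489 → 489 − 360 = 129°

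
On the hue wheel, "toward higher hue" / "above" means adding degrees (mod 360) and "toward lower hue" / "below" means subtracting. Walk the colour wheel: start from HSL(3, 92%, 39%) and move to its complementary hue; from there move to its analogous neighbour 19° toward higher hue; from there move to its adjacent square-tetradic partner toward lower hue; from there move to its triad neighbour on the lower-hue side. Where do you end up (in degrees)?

+180° (complement): 3 + 180 = 183°
+19° (analog 19° ↑): 183 + 19 = 202°
−90° (square ↓): 202 − 90 = 112°
−120° (triadic ↓): 112 − 120 = -8 → -8 + 360 = 352°

352°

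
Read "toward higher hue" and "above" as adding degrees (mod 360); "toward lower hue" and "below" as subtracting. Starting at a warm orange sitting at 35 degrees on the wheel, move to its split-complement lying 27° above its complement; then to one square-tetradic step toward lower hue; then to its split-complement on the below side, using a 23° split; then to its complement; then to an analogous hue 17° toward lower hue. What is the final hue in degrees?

112°

35 + 207 = 242°   (split-comp 27° ↑)
242 − 90 = 152°   (square ↓)
152 + 157 = 309°   (split-comp 23° ↓)
309 + 180 = 489 → 489 − 360 = 129°   (complement)
129 − 17 = 112°   (analog 17° ↓)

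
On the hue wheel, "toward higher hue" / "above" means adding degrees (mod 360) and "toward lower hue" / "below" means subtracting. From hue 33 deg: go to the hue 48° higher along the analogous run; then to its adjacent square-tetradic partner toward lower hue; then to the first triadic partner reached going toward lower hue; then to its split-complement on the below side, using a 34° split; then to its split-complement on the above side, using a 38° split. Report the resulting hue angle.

235°

analog 48° ↑ +48°: 33 + 48 = 81°
square ↓ −90°: 81 − 90 = -9 → -9 + 360 = 351°
triadic ↓ −120°: 351 − 120 = 231°
split-comp 34° ↓ +146°: 231 + 146 = 377 → 377 − 360 = 17°
split-comp 38° ↑ +218°: 17 + 218 = 235°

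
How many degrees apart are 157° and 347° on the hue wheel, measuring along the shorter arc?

170°

|157 − 347| = 190.
The shorter arc is 360 − 190 = 170°.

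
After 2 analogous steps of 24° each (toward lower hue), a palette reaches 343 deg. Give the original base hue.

31°

2 steps of 24° (toward lower hue) give a net shift of −48°.
Start = end − shift: 343 + 48 = 391 → 391 − 360 = 31°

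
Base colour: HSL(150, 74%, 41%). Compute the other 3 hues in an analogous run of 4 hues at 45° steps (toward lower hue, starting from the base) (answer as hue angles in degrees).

Analogous hues sit every 45° along the wheel.
150 − 45 = 105°
150 − 90 = 60°
150 − 135 = 15°

105°, 60°, 15°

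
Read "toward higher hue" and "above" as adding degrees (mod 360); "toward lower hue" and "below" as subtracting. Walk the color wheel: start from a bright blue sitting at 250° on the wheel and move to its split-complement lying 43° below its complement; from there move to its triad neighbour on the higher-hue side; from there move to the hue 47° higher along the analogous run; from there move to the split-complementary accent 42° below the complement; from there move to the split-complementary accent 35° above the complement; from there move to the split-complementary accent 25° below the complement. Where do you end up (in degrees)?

342°

250 + 137 = 387 → 387 − 360 = 27°   (split-comp 43° ↓)
27 + 120 = 147°   (triadic ↑)
147 + 47 = 194°   (analog 47° ↑)
194 + 138 = 332°   (split-comp 42° ↓)
332 + 215 = 547 → 547 − 360 = 187°   (split-comp 35° ↑)
187 + 155 = 342°   (split-comp 25° ↓)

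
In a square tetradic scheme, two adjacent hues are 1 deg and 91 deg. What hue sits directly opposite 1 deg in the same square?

181°

A square tetradic scheme places four hues 90° apart; opposite corners are 180° apart.
1 + 180 = 181°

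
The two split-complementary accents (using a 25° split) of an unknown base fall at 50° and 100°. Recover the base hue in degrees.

255°

The accents sit 25° either side of the complement, so the complement is their short-arc midpoint on the wheel.
Short-arc midpoint of 50° and 100°: 75°.
Base is 180° from the complement: 75 − 180 = -105 → -105 + 360 = 255°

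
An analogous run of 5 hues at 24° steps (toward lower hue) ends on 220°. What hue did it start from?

4 steps of 24° (toward lower hue) give a net shift of −96°.
Start = end − shift: 220 + 96 = 316°

316°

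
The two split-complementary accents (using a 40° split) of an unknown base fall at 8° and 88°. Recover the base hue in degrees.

228°

The accents sit 40° either side of the complement, so the complement is their short-arc midpoint on the wheel.
Short-arc midpoint of 8° and 88°: 48°.
Base is 180° from the complement: 48 − 180 = -132 → -132 + 360 = 228°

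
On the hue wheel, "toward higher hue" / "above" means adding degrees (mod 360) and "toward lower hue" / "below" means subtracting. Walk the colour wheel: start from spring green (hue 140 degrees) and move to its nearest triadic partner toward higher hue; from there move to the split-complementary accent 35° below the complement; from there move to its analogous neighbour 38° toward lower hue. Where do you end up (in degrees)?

140 + 120 = 260°   (triadic ↑)
260 + 145 = 405 → 405 − 360 = 45°   (split-comp 35° ↓)
45 − 38 = 7°   (analog 38° ↓)

7°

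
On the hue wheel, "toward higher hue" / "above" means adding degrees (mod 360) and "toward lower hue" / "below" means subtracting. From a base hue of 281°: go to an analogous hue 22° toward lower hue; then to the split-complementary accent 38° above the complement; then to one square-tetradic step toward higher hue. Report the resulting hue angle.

analog 22° ↓ −22°: 281 − 22 = 259°
split-comp 38° ↑ +218°: 259 + 218 = 477 → 477 − 360 = 117°
square ↑ +90°: 117 + 90 = 207°

207°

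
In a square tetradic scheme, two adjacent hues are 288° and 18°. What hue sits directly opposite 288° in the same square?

108°

A square tetradic scheme places four hues 90° apart; opposite corners are 180° apart.
288 + 180 = 468 → 468 − 360 = 108°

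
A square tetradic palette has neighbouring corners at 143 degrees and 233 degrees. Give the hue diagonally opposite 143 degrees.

323°

A square tetradic scheme places four hues 90° apart; opposite corners are 180° apart.
143 + 180 = 323°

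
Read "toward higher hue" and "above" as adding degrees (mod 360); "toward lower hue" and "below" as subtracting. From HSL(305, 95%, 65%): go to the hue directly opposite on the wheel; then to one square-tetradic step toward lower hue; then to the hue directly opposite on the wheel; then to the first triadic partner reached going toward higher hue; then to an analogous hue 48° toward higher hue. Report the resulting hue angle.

23°

+180° (complement): 305 + 180 = 485 → 485 − 360 = 125°
−90° (square ↓): 125 − 90 = 35°
+180° (complement): 35 + 180 = 215°
+120° (triadic ↑): 215 + 120 = 335°
+48° (analog 48° ↑): 335 + 48 = 383 → 383 − 360 = 23°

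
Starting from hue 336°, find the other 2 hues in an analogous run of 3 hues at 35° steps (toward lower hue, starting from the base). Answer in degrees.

301° and 266°

Analogous hues sit every 35° along the wheel.
336 − 35 = 301°
336 − 70 = 266°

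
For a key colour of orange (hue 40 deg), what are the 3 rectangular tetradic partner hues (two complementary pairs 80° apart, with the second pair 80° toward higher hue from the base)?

120°, 220°, 300°

A rectangular tetradic uses two complementary pairs 80° apart: offsets 0°, 80°, 180°, 260°.
40 + 80 = 120°
40 + 180 = 220°
40 + 260 = 300°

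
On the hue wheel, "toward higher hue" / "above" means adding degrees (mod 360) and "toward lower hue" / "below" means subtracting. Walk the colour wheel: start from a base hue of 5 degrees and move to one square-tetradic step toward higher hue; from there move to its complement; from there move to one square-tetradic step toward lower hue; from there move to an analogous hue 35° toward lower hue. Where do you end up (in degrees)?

+90° (square ↑): 5 + 90 = 95°
+180° (complement): 95 + 180 = 275°
−90° (square ↓): 275 − 90 = 185°
−35° (analog 35° ↓): 185 − 35 = 150°

150°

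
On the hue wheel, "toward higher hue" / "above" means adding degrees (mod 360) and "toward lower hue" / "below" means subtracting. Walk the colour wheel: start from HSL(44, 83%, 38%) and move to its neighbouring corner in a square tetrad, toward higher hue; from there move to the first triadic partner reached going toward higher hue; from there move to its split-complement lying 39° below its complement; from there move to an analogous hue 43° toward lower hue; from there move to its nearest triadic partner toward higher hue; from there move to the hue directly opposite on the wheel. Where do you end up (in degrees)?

44 + 90 = 134°   (square ↑)
134 + 120 = 254°   (triadic ↑)
254 + 141 = 395 → 395 − 360 = 35°   (split-comp 39° ↓)
35 − 43 = -8 → -8 + 360 = 352°   (analog 43° ↓)
352 + 120 = 472 → 472 − 360 = 112°   (triadic ↑)
112 + 180 = 292°   (complement)

292°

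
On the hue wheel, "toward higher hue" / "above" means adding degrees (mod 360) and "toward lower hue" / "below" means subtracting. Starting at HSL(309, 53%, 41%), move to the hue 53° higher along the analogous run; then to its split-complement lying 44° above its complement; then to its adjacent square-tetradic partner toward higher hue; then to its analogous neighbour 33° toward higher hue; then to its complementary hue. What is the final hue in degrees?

169°

analog 53° ↑ +53°: 309 + 53 = 362 → 362 − 360 = 2°
split-comp 44° ↑ +224°: 2 + 224 = 226°
square ↑ +90°: 226 + 90 = 316°
analog 33° ↑ +33°: 316 + 33 = 349°
complement +180°: 349 + 180 = 529 → 529 − 360 = 169°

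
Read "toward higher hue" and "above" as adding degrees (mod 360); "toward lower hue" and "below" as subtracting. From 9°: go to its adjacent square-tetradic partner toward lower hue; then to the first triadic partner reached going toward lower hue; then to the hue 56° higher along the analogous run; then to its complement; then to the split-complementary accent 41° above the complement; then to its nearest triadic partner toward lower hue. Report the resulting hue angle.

136°

9 − 90 = -81 → -81 + 360 = 279°   (square ↓)
279 − 120 = 159°   (triadic ↓)
159 + 56 = 215°   (analog 56° ↑)
215 + 180 = 395 → 395 − 360 = 35°   (complement)
35 + 221 = 256°   (split-comp 41° ↑)
256 − 120 = 136°   (triadic ↓)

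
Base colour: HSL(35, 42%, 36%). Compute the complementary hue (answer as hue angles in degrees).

215°

The complement sits 180° across the wheel.
35 + 180 = 215°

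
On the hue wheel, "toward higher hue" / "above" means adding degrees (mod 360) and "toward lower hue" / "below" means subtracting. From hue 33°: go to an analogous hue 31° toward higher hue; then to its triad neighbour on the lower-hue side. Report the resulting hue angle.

+31° (analog 31° ↑): 33 + 31 = 64°
−120° (triadic ↓): 64 − 120 = -56 → -56 + 360 = 304°

304°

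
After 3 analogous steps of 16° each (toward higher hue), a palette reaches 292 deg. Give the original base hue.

3 steps of 16° (toward higher hue) give a net shift of +48°.
Start = end − shift: 292 − 48 = 244°

244°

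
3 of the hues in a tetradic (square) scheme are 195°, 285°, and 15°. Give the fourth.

A square tetradic scheme places four hues every 90°.
The full set through 15° is {15°, 105°, 195°, 285°}.
Given {15°, 195°, 285°}, the missing hue is 105°.

105°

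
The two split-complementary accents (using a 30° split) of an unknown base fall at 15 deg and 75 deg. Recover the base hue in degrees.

225°

The accents sit 30° either side of the complement, so the complement is their short-arc midpoint on the wheel.
Short-arc midpoint of 15° and 75°: 45°.
Base is 180° from the complement: 45 − 180 = -135 → -135 + 360 = 225°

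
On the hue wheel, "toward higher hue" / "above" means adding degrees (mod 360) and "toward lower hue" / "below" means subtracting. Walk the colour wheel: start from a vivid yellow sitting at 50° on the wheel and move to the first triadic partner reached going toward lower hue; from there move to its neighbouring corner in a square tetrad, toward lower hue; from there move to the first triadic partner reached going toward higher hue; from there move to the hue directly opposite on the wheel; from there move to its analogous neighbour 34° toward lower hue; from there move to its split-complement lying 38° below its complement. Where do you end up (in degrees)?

−120° (triadic ↓): 50 − 120 = -70 → -70 + 360 = 290°
−90° (square ↓): 290 − 90 = 200°
+120° (triadic ↑): 200 + 120 = 320°
+180° (complement): 320 + 180 = 500 → 500 − 360 = 140°
−34° (analog 34° ↓): 140 − 34 = 106°
+142° (split-comp 38° ↓): 106 + 142 = 248°

248°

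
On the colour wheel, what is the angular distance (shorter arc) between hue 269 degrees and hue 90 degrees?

179°

|269 − 90| = 179.
179 ≤ 180, so the shorter arc is 179°.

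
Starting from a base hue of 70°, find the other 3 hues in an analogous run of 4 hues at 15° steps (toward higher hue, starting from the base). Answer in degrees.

Analogous hues sit every 15° along the wheel.
70 + 15 = 85°
70 + 30 = 100°
70 + 45 = 115°

85°, 100° and 115°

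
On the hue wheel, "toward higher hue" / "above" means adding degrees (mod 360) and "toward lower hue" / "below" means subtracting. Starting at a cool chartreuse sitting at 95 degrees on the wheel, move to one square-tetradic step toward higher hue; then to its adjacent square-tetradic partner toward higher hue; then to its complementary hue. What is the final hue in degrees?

+90° (square ↑): 95 + 90 = 185°
+90° (square ↑): 185 + 90 = 275°
+180° (complement): 275 + 180 = 455 → 455 − 360 = 95°

95°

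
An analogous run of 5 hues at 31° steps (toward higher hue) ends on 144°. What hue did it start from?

4 steps of 31° (toward higher hue) give a net shift of +124°.
Start = end − shift: 144 − 124 = 20°

20°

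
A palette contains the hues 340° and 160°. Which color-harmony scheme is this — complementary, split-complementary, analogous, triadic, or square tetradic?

Sort the hues: 160°, 340°.
Successive gaps around the wheel: 180°, 180°.
Two hues 180° apart are complementary.

complementary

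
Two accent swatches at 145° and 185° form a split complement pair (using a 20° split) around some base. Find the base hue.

345°

The accents sit 20° either side of the complement, so the complement is their short-arc midpoint on the wheel.
Short-arc midpoint of 145° and 185°: 165°.
Base is 180° from the complement: 165 − 180 = -15 → -15 + 360 = 345°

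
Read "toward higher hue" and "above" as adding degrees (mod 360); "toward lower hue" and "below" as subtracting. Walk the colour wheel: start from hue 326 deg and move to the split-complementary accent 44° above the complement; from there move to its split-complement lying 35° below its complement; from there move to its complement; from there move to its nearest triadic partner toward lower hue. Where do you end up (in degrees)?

+224° (split-comp 44° ↑): 326 + 224 = 550 → 550 − 360 = 190°
+145° (split-comp 35° ↓): 190 + 145 = 335°
+180° (complement): 335 + 180 = 515 → 515 − 360 = 155°
−120° (triadic ↓): 155 − 120 = 35°

35°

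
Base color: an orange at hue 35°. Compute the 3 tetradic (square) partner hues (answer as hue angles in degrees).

A square tetradic scheme places four hues every 90°.
35 + 90 = 125°
35 + 180 = 215°
35 + 270 = 305°

125°, 215°, and 305°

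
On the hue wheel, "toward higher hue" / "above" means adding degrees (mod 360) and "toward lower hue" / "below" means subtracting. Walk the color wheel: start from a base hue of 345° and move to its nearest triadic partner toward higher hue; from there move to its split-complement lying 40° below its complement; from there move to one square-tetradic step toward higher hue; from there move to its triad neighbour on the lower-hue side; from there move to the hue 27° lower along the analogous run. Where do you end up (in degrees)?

345 + 120 = 465 → 465 − 360 = 105°   (triadic ↑)
105 + 140 = 245°   (split-comp 40° ↓)
245 + 90 = 335°   (square ↑)
335 − 120 = 215°   (triadic ↓)
215 − 27 = 188°   (analog 27° ↓)

188°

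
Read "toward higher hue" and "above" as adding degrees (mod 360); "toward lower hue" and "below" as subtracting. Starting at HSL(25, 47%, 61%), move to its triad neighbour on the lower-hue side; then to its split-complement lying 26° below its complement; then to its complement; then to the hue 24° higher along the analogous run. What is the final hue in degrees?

25 − 120 = -95 → -95 + 360 = 265°   (triadic ↓)
265 + 154 = 419 → 419 − 360 = 59°   (split-comp 26° ↓)
59 + 180 = 239°   (complement)
239 + 24 = 263°   (analog 24° ↑)

263°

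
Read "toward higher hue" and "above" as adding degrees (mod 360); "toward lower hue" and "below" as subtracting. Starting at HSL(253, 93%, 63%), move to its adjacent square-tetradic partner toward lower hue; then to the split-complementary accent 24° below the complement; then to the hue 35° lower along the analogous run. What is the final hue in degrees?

284°

253 − 90 = 163°   (square ↓)
163 + 156 = 319°   (split-comp 24° ↓)
319 − 35 = 284°   (analog 35° ↓)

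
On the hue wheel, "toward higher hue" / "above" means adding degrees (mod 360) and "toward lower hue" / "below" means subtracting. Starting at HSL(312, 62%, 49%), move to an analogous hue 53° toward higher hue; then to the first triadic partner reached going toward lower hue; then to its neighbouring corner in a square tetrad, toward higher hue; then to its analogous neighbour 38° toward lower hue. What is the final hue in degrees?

312 + 53 = 365 → 365 − 360 = 5°   (analog 53° ↑)
5 − 120 = -115 → -115 + 360 = 245°   (triadic ↓)
245 + 90 = 335°   (square ↑)
335 − 38 = 297°   (analog 38° ↓)

297°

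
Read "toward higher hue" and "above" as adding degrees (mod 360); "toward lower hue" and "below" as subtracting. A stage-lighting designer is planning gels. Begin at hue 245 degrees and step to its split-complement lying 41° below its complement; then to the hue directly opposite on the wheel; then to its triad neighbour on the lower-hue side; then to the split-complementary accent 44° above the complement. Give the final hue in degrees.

+139° (split-comp 41° ↓): 245 + 139 = 384 → 384 − 360 = 24°
+180° (complement): 24 + 180 = 204°
−120° (triadic ↓): 204 − 120 = 84°
+224° (split-comp 44° ↑): 84 + 224 = 308°

308°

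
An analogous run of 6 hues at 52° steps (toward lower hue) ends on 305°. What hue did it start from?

205°

5 steps of 52° (toward lower hue) give a net shift of −260°.
Start = end − shift: 305 + 260 = 565 → 565 − 360 = 205°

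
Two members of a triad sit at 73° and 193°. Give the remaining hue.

A triad spaces three hues 120° apart.
The full set is {73°, 193°, 313°}.

313°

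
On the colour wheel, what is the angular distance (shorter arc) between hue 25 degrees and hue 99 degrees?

|25 − 99| = 74.
74 ≤ 180, so the shorter arc is 74°.

74°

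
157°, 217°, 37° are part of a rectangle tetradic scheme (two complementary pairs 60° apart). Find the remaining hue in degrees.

337°

A rectangular tetradic uses two complementary pairs 60° apart: offsets 0°, 60°, 180°, 240°.
Among {37°, 157°, 217°}, 217° and 37° are a 180° pair.
The remaining hue 157° needs its own complement: 157 + 180 = 337°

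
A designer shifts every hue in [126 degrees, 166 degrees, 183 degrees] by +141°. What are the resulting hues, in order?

267°, 307°, 324°

126 + 141 = 267°
166 + 141 = 307°
183 + 141 = 324°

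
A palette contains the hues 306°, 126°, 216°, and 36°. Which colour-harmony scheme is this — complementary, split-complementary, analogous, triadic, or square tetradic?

square tetradic

Sort the hues: 36°, 126°, 216°, 306°.
Successive gaps around the wheel: 90°, 90°, 90°, 90°.
Four hues every 90° form a square tetradic scheme.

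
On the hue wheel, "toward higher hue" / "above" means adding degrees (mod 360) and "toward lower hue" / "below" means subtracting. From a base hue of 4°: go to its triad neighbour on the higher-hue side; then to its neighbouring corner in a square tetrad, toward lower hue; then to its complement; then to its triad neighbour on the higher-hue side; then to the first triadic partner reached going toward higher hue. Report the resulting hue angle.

+120° (triadic ↑): 4 + 120 = 124°
−90° (square ↓): 124 − 90 = 34°
+180° (complement): 34 + 180 = 214°
+120° (triadic ↑): 214 + 120 = 334°
+120° (triadic ↑): 334 + 120 = 454 → 454 − 360 = 94°

94°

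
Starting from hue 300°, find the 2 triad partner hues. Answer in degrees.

A triad places three hues 120° apart.
300 + 120 = 420 → 420 − 360 = 60°
300 + 240 = 540 → 540 − 360 = 180°

60° and 180°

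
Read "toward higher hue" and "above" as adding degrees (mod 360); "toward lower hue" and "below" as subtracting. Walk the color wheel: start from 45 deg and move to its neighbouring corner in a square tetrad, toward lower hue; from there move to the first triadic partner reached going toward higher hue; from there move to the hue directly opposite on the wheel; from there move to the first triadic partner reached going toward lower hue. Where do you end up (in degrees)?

square ↓ −90°: 45 − 90 = -45 → -45 + 360 = 315°
triadic ↑ +120°: 315 + 120 = 435 → 435 − 360 = 75°
complement +180°: 75 + 180 = 255°
triadic ↓ −120°: 255 − 120 = 135°

135°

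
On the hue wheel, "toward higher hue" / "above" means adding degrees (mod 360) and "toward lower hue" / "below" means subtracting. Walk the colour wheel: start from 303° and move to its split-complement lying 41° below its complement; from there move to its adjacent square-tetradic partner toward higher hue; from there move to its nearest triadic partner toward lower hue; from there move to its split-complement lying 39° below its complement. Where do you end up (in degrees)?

303 + 139 = 442 → 442 − 360 = 82°   (split-comp 41° ↓)
82 + 90 = 172°   (square ↑)
172 − 120 = 52°   (triadic ↓)
52 + 141 = 193°   (split-comp 39° ↓)

193°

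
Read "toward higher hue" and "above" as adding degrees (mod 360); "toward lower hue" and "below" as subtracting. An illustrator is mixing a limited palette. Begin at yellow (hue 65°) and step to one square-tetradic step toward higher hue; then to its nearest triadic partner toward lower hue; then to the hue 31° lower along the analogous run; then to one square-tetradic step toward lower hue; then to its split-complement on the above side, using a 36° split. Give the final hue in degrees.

130°

+90° (square ↑): 65 + 90 = 155°
−120° (triadic ↓): 155 − 120 = 35°
−31° (analog 31° ↓): 35 − 31 = 4°
−90° (square ↓): 4 − 90 = -86 → -86 + 360 = 274°
+216° (split-comp 36° ↑): 274 + 216 = 490 → 490 − 360 = 130°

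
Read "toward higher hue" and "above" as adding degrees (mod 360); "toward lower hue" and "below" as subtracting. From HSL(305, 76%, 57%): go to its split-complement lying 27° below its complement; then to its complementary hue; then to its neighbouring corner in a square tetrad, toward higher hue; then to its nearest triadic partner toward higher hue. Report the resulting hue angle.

+153° (split-comp 27° ↓): 305 + 153 = 458 → 458 − 360 = 98°
+180° (complement): 98 + 180 = 278°
+90° (square ↑): 278 + 90 = 368 → 368 − 360 = 8°
+120° (triadic ↑): 8 + 120 = 128°

128°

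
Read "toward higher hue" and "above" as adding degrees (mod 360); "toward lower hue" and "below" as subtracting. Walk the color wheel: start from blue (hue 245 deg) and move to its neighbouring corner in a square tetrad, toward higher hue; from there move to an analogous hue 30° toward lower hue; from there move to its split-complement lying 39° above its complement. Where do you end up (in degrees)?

245 + 90 = 335°   (square ↑)
335 − 30 = 305°   (analog 30° ↓)
305 + 219 = 524 → 524 − 360 = 164°   (split-comp 39° ↑)

164°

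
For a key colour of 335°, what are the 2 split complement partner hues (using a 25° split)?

130° and 180°

Split-complementary hues sit 25° either side of the complement.
Complement of 335°: 335 + 180 = 515 → 515 − 360 = 155°
155 − 25 = 130°
155 + 25 = 180°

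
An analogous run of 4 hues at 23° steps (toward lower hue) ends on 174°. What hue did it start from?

243°

3 steps of 23° (toward lower hue) give a net shift of −69°.
Start = end − shift: 174 + 69 = 243°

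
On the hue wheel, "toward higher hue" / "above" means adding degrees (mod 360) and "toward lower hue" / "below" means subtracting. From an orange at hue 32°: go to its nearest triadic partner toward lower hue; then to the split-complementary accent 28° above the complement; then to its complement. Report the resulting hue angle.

triadic ↓ −120°: 32 − 120 = -88 → -88 + 360 = 272°
split-comp 28° ↑ +208°: 272 + 208 = 480 → 480 − 360 = 120°
complement +180°: 120 + 180 = 300°

300°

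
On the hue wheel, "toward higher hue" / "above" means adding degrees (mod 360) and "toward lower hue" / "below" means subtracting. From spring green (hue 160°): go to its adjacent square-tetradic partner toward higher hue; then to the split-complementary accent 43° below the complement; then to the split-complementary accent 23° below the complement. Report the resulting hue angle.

184°

160 + 90 = 250°   (square ↑)
250 + 137 = 387 → 387 − 360 = 27°   (split-comp 43° ↓)
27 + 157 = 184°   (split-comp 23° ↓)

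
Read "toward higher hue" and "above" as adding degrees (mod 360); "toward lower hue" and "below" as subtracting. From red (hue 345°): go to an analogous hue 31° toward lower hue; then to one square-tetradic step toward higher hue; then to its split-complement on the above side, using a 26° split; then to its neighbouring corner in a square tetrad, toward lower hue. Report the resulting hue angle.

160°

analog 31° ↓ −31°: 345 − 31 = 314°
square ↑ +90°: 314 + 90 = 404 → 404 − 360 = 44°
split-comp 26° ↑ +206°: 44 + 206 = 250°
square ↓ −90°: 250 − 90 = 160°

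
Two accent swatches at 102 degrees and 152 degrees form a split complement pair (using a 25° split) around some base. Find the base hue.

The accents sit 25° either side of the complement, so the complement is their short-arc midpoint on the wheel.
Short-arc midpoint of 102° and 152°: 127°.
Base is 180° from the complement: 127 − 180 = -53 → -53 + 360 = 307°

307°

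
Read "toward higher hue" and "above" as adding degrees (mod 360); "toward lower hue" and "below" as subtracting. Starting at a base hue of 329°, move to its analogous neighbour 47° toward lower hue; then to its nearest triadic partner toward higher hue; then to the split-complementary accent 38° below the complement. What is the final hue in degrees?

analog 47° ↓ −47°: 329 − 47 = 282°
triadic ↑ +120°: 282 + 120 = 402 → 402 − 360 = 42°
split-comp 38° ↓ +142°: 42 + 142 = 184°

184°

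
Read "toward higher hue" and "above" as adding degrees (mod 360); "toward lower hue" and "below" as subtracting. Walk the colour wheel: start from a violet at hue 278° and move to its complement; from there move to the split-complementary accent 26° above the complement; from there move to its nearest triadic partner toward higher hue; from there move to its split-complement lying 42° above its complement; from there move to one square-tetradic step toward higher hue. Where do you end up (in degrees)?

+180° (complement): 278 + 180 = 458 → 458 − 360 = 98°
+206° (split-comp 26° ↑): 98 + 206 = 304°
+120° (triadic ↑): 304 + 120 = 424 → 424 − 360 = 64°
+222° (split-comp 42° ↑): 64 + 222 = 286°
+90° (square ↑): 286 + 90 = 376 → 376 − 360 = 16°

16°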